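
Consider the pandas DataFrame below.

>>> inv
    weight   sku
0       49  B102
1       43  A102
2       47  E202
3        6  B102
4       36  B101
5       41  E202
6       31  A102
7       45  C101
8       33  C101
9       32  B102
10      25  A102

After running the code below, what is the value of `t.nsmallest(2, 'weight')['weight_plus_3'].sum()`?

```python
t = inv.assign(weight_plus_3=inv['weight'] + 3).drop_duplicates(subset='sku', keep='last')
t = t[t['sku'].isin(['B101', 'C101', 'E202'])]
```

75

add column weight_plus_3 = inv['weight'] + 3:
    weight   sku  weight_plus_3
0       49  B102             52
1       43  A102             46
2       47  E202             50
3        6  B102              9
4       36  B101             39
5       41  E202             44
6       31  A102             34
7       45  C101             48
8       33  C101             36
9       32  B102             35
10      25  A102             28
drop duplicate sku (keep=last):
    weight   sku  weight_plus_3
4       36  B101             39
5       41  E202             44
8       33  C101             36
9       32  B102             35
10      25  A102             28
filter rows where sku in ['B101', 'C101', 'E202']:
   weight   sku  weight_plus_3
4      36  B101             39
5      41  E202             44
8      33  C101             36
take 2 rows with smallest weight:
   weight   sku  weight_plus_3
8      33  C101             36
4      36  B101             39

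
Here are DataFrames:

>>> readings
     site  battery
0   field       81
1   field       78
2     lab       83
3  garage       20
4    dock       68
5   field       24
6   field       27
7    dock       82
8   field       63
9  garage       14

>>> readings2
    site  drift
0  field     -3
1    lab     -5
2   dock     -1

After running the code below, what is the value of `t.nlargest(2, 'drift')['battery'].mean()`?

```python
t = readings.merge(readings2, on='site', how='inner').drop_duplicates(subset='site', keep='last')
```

72.5

merge on 'site' (how='inner') → 8 rows:
    site  battery  drift
0  field       81     -3
1  field       78     -3
2    lab       83     -5
3   dock       68     -1
4  field       24     -3
5  field       27     -3
6   dock       82     -1
7  field       63     -3
drop duplicate site (keep=last):
    site  battery  drift
2    lab       83     -5
6   dock       82     -1
7  field       63     -3
take 2 rows with largest drift:
    site  battery  drift
6   dock       82     -1
7  field       63     -3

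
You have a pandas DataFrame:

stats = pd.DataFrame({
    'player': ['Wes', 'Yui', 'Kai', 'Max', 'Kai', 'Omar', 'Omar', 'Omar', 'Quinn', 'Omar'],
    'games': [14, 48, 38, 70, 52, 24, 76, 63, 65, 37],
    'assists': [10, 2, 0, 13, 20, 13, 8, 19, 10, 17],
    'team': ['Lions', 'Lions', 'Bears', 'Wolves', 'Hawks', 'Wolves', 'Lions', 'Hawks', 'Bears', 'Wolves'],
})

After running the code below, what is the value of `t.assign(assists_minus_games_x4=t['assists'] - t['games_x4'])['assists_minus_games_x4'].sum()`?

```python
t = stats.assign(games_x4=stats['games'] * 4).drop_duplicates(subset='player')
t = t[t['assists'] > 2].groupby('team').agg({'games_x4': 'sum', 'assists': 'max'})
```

add column games_x4 = stats['games'] * 4:
  player  games  assists    team  games_x4
0    Wes     14       10   Lions        56
1    Yui     48        2   Lions       192
2    Kai     38        0   Bears       152
3    Max     70       13  Wolves       280
4    Kai     52       20   Hawks       208
5   Omar     24       13  Wolves        96
6   Omar     76        8   Lions       304
7   Omar     63       19   Hawks       252
8  Quinn     65       10   Bears       260
9   Omar     37       17  Wolves       148
drop duplicate player (keep=first):
  player  games  assists    team  games_x4
0    Wes     14       10   Lions        56
1    Yui     48        2   Lions       192
2    Kai     38        0   Bears       152
3    Max     70       13  Wolves       280
5   Omar     24       13  Wolves        96
8  Quinn     65       10   Bears       260
filter rows where assists > 2:
  player  games  assists    team  games_x4
0    Wes     14       10   Lions        56
3    Max     70       13  Wolves       280
5   Omar     24       13  Wolves        96
8  Quinn     65       10   Bears       260
group by team: sum(games_x4), max(assists):
        games_x4  assists
team                     
Bears        260       10
Lions         56       10
Wolves       376       13
add column assists_minus_games_x4 = t['assists'] - t['games_x4']:
        games_x4  assists  assists_minus_games_x4
team                                             
Bears        260       10                    -250
Lions         56       10                     -46
Wolves       376       13                    -363
So sum() = -659.

-659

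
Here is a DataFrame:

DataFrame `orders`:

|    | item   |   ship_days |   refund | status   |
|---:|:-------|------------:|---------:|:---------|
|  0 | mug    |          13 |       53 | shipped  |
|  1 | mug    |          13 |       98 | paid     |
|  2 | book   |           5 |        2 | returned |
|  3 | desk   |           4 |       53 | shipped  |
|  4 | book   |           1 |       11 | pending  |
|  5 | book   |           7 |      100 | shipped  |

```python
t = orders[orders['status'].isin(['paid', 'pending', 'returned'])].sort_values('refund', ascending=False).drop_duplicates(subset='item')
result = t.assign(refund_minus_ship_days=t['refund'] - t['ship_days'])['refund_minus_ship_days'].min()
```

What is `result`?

filter rows where status in ['paid', 'pending', 'returned']:
   item  ship_days  refund    status
1   mug         13      98      paid
2  book          5       2  returned
4  book          1      11   pending
sort by refund descending:
   item  ship_days  refund    status
1   mug         13      98      paid
4  book          1      11   pending
2  book          5       2  returned
drop duplicate item (keep=first):
   item  ship_days  refund   status
1   mug         13      98     paid
4  book          1      11  pending
add column refund_minus_ship_days = t['refund'] - t['ship_days']:
   item  ship_days  refund   status  refund_minus_ship_days
1   mug         13      98     paid                      85
4  book          1      11  pending                      10

10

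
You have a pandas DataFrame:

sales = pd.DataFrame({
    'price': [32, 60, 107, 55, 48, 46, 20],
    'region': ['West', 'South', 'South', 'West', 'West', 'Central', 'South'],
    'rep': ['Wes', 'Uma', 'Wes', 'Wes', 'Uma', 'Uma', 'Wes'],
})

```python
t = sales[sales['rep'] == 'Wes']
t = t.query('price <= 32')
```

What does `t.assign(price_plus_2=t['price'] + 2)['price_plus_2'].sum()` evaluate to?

filter rows where rep == 'Wes':
   price region  rep
0     32   West  Wes
2    107  South  Wes
3     55   West  Wes
6     20  South  Wes
filter rows where price <= 32:
   price region  rep
0     32   West  Wes
6     20  South  Wes
add column price_plus_2 = t['price'] + 2:
   price region  rep  price_plus_2
0     32   West  Wes            34
6     20  South  Wes            22

56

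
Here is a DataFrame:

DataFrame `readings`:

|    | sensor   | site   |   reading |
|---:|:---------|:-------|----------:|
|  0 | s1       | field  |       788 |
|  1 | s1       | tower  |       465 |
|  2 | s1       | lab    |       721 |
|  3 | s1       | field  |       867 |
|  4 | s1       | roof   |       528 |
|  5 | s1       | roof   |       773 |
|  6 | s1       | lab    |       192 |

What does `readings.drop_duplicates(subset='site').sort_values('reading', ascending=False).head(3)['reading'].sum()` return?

drop duplicate site (keep=first):
  sensor   site  reading
0     s1  field      788
1     s1  tower      465
2     s1    lab      721
4     s1   roof      528
sort by reading descending:
  sensor   site  reading
0     s1  field      788
2     s1    lab      721
4     s1   roof      528
1     s1  tower      465
take first 3 rows:
  sensor   site  reading
0     s1  field      788
2     s1    lab      721
4     s1   roof      528
Hence 2037.

2037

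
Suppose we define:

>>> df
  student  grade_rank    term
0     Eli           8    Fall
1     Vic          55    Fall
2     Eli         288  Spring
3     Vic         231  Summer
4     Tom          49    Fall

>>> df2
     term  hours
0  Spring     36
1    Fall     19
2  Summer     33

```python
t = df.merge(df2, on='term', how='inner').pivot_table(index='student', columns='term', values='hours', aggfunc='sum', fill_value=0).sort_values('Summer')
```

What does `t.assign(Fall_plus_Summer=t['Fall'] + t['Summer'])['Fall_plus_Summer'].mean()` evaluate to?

30.0

merge on 'term' (how='inner') → 5 rows:
  student  grade_rank    term  hours
0     Eli           8    Fall     19
1     Vic          55    Fall     19
2     Eli         288  Spring     36
3     Vic         231  Summer     33
4     Tom          49    Fall     19
pivot: rows=student, cols=term, sum(hours):
term     Fall  Spring  Summer
student                      
Eli        19      36       0
Tom        19       0       0
Vic        19       0      33
sort by Summer:
term     Fall  Spring  Summer
student                      
Eli        19      36       0
Tom        19       0       0
Vic        19       0      33
add column Fall_plus_Summer = t['Fall'] + t['Summer']:
term     Fall  Spring  Summer  Fall_plus_Summer
student                                        
Eli        19      36       0                19
Tom        19       0       0                19
Vic        19       0      33                52
Hence 30.0.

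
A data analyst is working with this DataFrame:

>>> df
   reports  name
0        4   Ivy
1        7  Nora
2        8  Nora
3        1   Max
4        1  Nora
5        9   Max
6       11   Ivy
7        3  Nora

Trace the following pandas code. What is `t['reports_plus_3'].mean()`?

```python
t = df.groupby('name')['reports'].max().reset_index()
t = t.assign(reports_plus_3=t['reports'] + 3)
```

12.3333333333

group by name, max of reports:
name
Ivy     11
Max      9
Nora     8
Name: reports, dtype: int64
reset_index():
   name  reports
0   Ivy       11
1   Max        9
2  Nora        8
add column reports_plus_3 = t['reports'] + 3:
   name  reports  reports_plus_3
0   Ivy       11              14
1   Max        9              12
2  Nora        8              11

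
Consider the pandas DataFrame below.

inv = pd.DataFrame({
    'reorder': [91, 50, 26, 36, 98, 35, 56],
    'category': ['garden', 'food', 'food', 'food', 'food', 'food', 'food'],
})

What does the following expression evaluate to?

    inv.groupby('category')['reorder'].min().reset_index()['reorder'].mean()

58.5

group by category, min of reorder:
category
food      26
garden    91
Name: reorder, dtype: int64
reset_index():
  category  reorder
0     food       26
1   garden       91
Hence 58.5.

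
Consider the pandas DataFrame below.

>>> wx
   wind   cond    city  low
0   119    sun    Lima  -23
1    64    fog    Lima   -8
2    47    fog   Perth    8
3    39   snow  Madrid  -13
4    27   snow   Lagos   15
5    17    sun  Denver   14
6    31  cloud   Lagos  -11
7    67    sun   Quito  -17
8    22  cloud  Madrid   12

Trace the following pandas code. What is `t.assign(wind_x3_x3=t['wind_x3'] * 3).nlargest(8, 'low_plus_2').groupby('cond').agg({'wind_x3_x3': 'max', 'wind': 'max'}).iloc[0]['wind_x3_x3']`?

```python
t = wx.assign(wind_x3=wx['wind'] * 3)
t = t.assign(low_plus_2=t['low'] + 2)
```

279

add column wind_x3 = wx['wind'] * 3:
   wind   cond    city  low  wind_x3
0   119    sun    Lima  -23      357
1    64    fog    Lima   -8      192
2    47    fog   Perth    8      141
3    39   snow  Madrid  -13      117
4    27   snow   Lagos   15       81
5    17    sun  Denver   14       51
6    31  cloud   Lagos  -11       93
7    67    sun   Quito  -17      201
8    22  cloud  Madrid   12       66
add column low_plus_2 = t['low'] + 2:
   wind   cond    city  low  wind_x3  low_plus_2
0   119    sun    Lima  -23      357         -21
1    64    fog    Lima   -8      192          -6
2    47    fog   Perth    8      141          10
3    39   snow  Madrid  -13      117         -11
4    27   snow   Lagos   15       81          17
5    17    sun  Denver   14       51          16
6    31  cloud   Lagos  -11       93          -9
7    67    sun   Quito  -17      201         -15
8    22  cloud  Madrid   12       66          14
add column wind_x3_x3 = t['wind_x3'] * 3:
   wind   cond    city  low  wind_x3  low_plus_2  wind_x3_x3
0   119    sun    Lima  -23      357         -21        1071
1    64    fog    Lima   -8      192          -6         576
2    47    fog   Perth    8      141          10         423
3    39   snow  Madrid  -13      117         -11         351
4    27   snow   Lagos   15       81          17         243
5    17    sun  Denver   14       51          16         153
6    31  cloud   Lagos  -11       93          -9         279
7    67    sun   Quito  -17      201         -15         603
8    22  cloud  Madrid   12       66          14         198
take 8 rows with largest low_plus_2:
   wind   cond    city  low  wind_x3  low_plus_2  wind_x3_x3
4    27   snow   Lagos   15       81          17         243
5    17    sun  Denver   14       51          16         153
8    22  cloud  Madrid   12       66          14         198
2    47    fog   Perth    8      141          10         423
1    64    fog    Lima   -8      192          -6         576
6    31  cloud   Lagos  -11       93          -9         279
3    39   snow  Madrid  -13      117         -11         351
7    67    sun   Quito  -17      201         -15         603
group by cond: max(wind_x3_x3), max(wind):
       wind_x3_x3  wind
cond                   
cloud         279    31
fog           576    64
snow          351    39
sun           603    67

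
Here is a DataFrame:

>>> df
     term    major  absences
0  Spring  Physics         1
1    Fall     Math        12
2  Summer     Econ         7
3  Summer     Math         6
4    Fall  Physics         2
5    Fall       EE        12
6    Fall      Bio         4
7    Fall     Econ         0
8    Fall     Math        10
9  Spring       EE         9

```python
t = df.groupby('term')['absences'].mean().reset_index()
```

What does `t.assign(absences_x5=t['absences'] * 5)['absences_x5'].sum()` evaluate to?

90.8333333333

group by term, mean of absences:
term
Fall      6.666667
Spring    5.000000
Summer    6.500000
Name: absences, dtype: float64
reset_index():
     term  absences
0    Fall  6.666667
1  Spring  5.000000
2  Summer  6.500000
add column absences_x5 = t['absences'] * 5:
     term  absences  absences_x5
0    Fall  6.666667    33.333333
1  Spring  5.000000    25.000000
2  Summer  6.500000    32.500000
So sum() = 90.8333333333.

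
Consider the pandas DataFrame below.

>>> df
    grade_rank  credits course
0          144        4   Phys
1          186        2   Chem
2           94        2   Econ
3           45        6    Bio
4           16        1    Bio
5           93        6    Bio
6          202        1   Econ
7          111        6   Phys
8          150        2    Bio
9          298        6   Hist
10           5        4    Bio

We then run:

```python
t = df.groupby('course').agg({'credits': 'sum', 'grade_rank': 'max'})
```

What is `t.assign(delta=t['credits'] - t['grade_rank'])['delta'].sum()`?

-940

group by course: sum(credits), max(grade_rank):
        credits  grade_rank
course                     
Bio          19         150
Chem          2         186
Econ          3         202
Hist          6         298
Phys         10         144
add column delta = t['credits'] - t['grade_rank']:
        credits  grade_rank  delta
course                            
Bio          19         150   -131
Chem          2         186   -184
Econ          3         202   -199
Hist          6         298   -292
Phys         10         144   -134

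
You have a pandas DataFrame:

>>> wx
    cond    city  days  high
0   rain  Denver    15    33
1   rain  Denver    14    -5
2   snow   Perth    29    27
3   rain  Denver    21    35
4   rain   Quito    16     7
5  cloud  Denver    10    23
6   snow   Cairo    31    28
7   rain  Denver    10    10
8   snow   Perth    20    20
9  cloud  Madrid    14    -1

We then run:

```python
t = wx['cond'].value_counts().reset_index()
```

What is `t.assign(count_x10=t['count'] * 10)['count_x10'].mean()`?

33.3333333333

value_counts of cond:
cond
rain     5
snow     3
cloud    2
Name: count, dtype: int64
reset_index():
    cond  count
0   rain      5
1   snow      3
2  cloud      2
add column count_x10 = t['count'] * 10:
    cond  count  count_x10
0   rain      5         50
1   snow      3         30
2  cloud      2         20
The mean of column 'count_x10' is 33.3333333333.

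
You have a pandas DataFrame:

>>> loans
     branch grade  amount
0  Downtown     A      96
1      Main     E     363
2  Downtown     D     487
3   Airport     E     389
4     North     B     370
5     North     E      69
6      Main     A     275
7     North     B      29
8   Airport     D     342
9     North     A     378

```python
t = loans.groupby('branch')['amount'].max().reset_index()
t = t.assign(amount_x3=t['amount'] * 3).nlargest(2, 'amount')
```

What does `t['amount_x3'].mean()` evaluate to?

1314.0

group by branch, max of amount:
branch
Airport     389
Downtown    487
Main        363
North       378
Name: amount, dtype: int64
reset_index():
     branch  amount
0   Airport     389
1  Downtown     487
2      Main     363
3     North     378
add column amount_x3 = t['amount'] * 3:
     branch  amount  amount_x3
0   Airport     389       1167
1  Downtown     487       1461
2      Main     363       1089
3     North     378       1134
take 2 rows with largest amount:
     branch  amount  amount_x3
1  Downtown     487       1461
0   Airport     389       1167
mean of column 'amount_x3' → 1314.0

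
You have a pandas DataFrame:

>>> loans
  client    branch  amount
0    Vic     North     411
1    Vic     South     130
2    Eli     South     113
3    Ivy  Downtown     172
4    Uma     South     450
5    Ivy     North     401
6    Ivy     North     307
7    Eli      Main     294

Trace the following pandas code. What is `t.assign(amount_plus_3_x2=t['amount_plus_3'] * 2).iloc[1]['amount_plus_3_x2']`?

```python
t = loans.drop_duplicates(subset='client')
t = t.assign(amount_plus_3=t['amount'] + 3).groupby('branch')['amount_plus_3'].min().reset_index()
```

drop duplicate client (keep=first):
  client    branch  amount
0    Vic     North     411
2    Eli     South     113
3    Ivy  Downtown     172
4    Uma     South     450
add column amount_plus_3 = t['amount'] + 3:
  client    branch  amount  amount_plus_3
0    Vic     North     411            414
2    Eli     South     113            116
3    Ivy  Downtown     172            175
4    Uma     South     450            453
group by branch, min of amount_plus_3:
branch
Downtown    175
North       414
South       116
Name: amount_plus_3, dtype: int64
reset_index():
     branch  amount_plus_3
0  Downtown            175
1     North            414
2     South            116
add column amount_plus_3_x2 = t['amount_plus_3'] * 2:
     branch  amount_plus_3  amount_plus_3_x2
0  Downtown            175               350
1     North            414               828
2     South            116               232

828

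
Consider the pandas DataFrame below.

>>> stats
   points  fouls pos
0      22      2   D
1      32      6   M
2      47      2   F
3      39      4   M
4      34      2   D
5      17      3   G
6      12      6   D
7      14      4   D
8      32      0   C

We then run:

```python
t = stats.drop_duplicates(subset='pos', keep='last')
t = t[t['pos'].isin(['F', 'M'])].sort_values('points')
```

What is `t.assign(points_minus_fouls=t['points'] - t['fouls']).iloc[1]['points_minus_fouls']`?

drop duplicate pos (keep=last):
   points  fouls pos
2      47      2   F
3      39      4   M
5      17      3   G
7      14      4   D
8      32      0   C
filter rows where pos in ['F', 'M']:
   points  fouls pos
2      47      2   F
3      39      4   M
sort by points:
   points  fouls pos
3      39      4   M
2      47      2   F
add column points_minus_fouls = t['points'] - t['fouls']:
   points  fouls pos  points_minus_fouls
3      39      4   M                  35
2      47      2   F                  45
value at position 1, column 'points_minus_fouls' → 45

45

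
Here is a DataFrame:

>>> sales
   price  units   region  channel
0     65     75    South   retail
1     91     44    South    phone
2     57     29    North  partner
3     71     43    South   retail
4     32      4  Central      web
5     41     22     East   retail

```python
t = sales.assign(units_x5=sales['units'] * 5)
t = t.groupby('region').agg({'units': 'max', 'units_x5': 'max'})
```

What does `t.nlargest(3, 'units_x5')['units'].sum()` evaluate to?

126

add column units_x5 = sales['units'] * 5:
   price  units   region  channel  units_x5
0     65     75    South   retail       375
1     91     44    South    phone       220
2     57     29    North  partner       145
3     71     43    South   retail       215
4     32      4  Central      web        20
5     41     22     East   retail       110
group by region: max(units), max(units_x5):
         units  units_x5
region                  
Central      4        20
East        22       110
North       29       145
South       75       375
take 3 rows with largest units_x5:
        units  units_x5
region                 
South      75       375
North      29       145
East       22       110
Taking the sum of column 'units' gives 126.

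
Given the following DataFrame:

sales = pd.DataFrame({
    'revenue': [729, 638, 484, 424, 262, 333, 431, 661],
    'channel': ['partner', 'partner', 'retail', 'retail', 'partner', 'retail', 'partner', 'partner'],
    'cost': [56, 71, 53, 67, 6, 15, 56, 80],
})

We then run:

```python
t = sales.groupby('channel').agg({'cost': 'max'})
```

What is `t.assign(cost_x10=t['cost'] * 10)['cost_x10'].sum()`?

1470

group by channel, max of cost:
         cost
channel      
partner    80
retail     67
add column cost_x10 = t['cost'] * 10:
         cost  cost_x10
channel                
partner    80       800
retail     67       670
Reading off the sum of column 'cost_x10', we get 1470.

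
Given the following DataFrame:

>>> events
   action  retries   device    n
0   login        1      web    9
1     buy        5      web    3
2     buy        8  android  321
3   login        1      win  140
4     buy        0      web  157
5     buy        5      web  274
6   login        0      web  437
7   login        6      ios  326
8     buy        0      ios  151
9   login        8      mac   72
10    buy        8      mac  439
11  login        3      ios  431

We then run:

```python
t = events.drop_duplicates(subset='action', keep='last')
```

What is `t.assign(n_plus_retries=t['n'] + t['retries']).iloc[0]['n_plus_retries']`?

drop duplicate action (keep=last):
   action  retries device    n
10    buy        8    mac  439
11  login        3    ios  431
add column n_plus_retries = t['n'] + t['retries']:
   action  retries device    n  n_plus_retries
10    buy        8    mac  439             447
11  login        3    ios  431             434

447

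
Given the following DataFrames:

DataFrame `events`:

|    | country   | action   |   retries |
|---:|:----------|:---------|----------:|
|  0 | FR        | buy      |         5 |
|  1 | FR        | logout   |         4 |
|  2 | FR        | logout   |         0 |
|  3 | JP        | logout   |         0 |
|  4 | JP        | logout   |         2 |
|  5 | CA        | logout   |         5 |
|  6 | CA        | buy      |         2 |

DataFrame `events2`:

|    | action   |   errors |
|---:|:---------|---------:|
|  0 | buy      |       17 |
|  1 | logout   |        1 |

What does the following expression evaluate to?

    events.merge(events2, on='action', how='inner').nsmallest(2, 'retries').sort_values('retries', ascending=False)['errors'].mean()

1.0

merge on 'action' (how='inner') → 7 rows:
  country  action  retries  errors
0      FR     buy        5      17
1      FR  logout        4       1
2      FR  logout        0       1
3      JP  logout        0       1
4      JP  logout        2       1
5      CA  logout        5       1
6      CA     buy        2      17
take 2 rows with smallest retries:
  country  action  retries  errors
2      FR  logout        0       1
3      JP  logout        0       1
sort by retries descending:
  country  action  retries  errors
2      FR  logout        0       1
3      JP  logout        0       1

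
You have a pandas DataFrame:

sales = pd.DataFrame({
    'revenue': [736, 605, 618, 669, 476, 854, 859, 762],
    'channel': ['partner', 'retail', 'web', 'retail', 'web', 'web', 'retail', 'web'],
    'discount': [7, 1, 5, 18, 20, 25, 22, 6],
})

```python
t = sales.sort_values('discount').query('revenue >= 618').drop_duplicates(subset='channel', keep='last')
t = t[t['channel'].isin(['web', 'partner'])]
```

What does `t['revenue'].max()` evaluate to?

sort by discount:
   revenue  channel  discount
1      605   retail         1
2      618      web         5
7      762      web         6
0      736  partner         7
3      669   retail        18
4      476      web        20
6      859   retail        22
5      854      web        25
filter rows where revenue >= 618:
   revenue  channel  discount
2      618      web         5
7      762      web         6
0      736  partner         7
3      669   retail        18
6      859   retail        22
5      854      web        25
drop duplicate channel (keep=last):
   revenue  channel  discount
0      736  partner         7
6      859   retail        22
5      854      web        25
filter rows where channel in ['web', 'partner']:
   revenue  channel  discount
0      736  partner         7
5      854      web        25

854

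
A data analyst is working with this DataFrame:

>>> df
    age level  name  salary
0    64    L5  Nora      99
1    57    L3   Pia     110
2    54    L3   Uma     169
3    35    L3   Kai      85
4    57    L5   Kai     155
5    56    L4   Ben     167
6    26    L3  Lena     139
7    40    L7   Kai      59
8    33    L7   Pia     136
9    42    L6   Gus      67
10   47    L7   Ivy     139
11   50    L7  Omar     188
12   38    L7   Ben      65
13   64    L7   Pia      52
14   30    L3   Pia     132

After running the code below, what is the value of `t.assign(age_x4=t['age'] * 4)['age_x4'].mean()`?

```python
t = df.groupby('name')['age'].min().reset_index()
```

group by name, min of age:
name
Ben     38
Gus     42
Ivy     47
Kai     35
Lena    26
Nora    64
Omar    50
Pia     30
Uma     54
Name: age, dtype: int64
reset_index():
   name  age
0   Ben   38
1   Gus   42
2   Ivy   47
3   Kai   35
4  Lena   26
5  Nora   64
6  Omar   50
7   Pia   30
8   Uma   54
add column age_x4 = t['age'] * 4:
   name  age  age_x4
0   Ben   38     152
1   Gus   42     168
2   Ivy   47     188
3   Kai   35     140
4  Lena   26     104
5  Nora   64     256
6  Omar   50     200
7   Pia   30     120
8   Uma   54     216
The mean of column 'age_x4' is 171.555555556.

171.555555556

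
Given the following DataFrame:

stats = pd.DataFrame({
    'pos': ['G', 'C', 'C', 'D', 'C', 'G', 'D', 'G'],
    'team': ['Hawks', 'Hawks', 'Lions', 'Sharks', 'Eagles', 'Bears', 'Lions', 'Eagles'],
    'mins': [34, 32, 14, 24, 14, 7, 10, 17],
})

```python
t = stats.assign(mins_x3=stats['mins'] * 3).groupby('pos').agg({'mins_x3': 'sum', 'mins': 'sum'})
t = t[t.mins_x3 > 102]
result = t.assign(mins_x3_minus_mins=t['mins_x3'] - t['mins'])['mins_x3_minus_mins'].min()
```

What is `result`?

116

add column mins_x3 = stats['mins'] * 3:
  pos    team  mins  mins_x3
0   G   Hawks    34      102
1   C   Hawks    32       96
2   C   Lions    14       42
3   D  Sharks    24       72
4   C  Eagles    14       42
5   G   Bears     7       21
6   D   Lions    10       30
7   G  Eagles    17       51
group by pos: sum(mins_x3), sum(mins):
     mins_x3  mins
pos               
C        180    60
D        102    34
G        174    58
filter rows where mins_x3 > 102:
     mins_x3  mins
pos               
C        180    60
G        174    58
add column mins_x3_minus_mins = t['mins_x3'] - t['mins']:
     mins_x3  mins  mins_x3_minus_mins
pos                                   
C        180    60                 120
G        174    58                 116
Taking the min of column 'mins_x3_minus_mins' gives 116.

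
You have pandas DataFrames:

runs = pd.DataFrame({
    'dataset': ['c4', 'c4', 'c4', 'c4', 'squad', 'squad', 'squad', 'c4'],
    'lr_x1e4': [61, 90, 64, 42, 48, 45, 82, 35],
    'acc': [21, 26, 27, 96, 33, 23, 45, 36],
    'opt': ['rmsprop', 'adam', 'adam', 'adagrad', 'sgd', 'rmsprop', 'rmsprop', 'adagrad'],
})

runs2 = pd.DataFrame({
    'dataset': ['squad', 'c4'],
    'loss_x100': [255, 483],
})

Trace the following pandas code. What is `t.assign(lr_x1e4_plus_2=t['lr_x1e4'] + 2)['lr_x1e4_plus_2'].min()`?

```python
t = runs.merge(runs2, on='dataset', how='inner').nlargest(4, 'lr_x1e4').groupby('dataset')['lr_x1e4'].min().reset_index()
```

merge on 'dataset' (how='inner') → 8 rows:
  dataset  lr_x1e4  acc      opt  loss_x100
0      c4       61   21  rmsprop        483
1      c4       90   26     adam        483
2      c4       64   27     adam        483
3      c4       42   96  adagrad        483
4   squad       48   33      sgd        255
5   squad       45   23  rmsprop        255
6   squad       82   45  rmsprop        255
7      c4       35   36  adagrad        483
take 4 rows with largest lr_x1e4:
  dataset  lr_x1e4  acc      opt  loss_x100
1      c4       90   26     adam        483
6   squad       82   45  rmsprop        255
2      c4       64   27     adam        483
0      c4       61   21  rmsprop        483
group by dataset, min of lr_x1e4:
dataset
c4       61
squad    82
Name: lr_x1e4, dtype: int64
reset_index():
  dataset  lr_x1e4
0      c4       61
1   squad       82
add column lr_x1e4_plus_2 = t['lr_x1e4'] + 2:
  dataset  lr_x1e4  lr_x1e4_plus_2
0      c4       61              63
1   squad       82              84
So min() = 63.

63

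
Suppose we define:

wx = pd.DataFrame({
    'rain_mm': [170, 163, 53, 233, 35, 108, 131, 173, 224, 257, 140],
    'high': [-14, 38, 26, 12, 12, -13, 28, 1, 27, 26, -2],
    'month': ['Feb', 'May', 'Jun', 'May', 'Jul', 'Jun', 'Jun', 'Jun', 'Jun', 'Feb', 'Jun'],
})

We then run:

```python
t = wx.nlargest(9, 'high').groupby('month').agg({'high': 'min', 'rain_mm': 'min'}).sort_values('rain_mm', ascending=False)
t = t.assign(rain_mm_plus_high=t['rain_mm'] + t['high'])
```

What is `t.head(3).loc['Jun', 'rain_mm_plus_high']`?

take 9 rows with largest high:
    rain_mm  high month
1       163    38   May
6       131    28   Jun
8       224    27   Jun
2        53    26   Jun
9       257    26   Feb
3       233    12   May
4        35    12   Jul
7       173     1   Jun
10      140    -2   Jun
group by month: min(high), min(rain_mm):
       high  rain_mm
month               
Feb      26      257
Jul      12       35
Jun      -2       53
May      12      163
sort by rain_mm descending:
       high  rain_mm
month               
Feb      26      257
May      12      163
Jun      -2       53
Jul      12       35
add column rain_mm_plus_high = t['rain_mm'] + t['high']:
       high  rain_mm  rain_mm_plus_high
month                                  
Feb      26      257                283
May      12      163                175
Jun      -2       53                 51
Jul      12       35                 47
take first 3 rows:
       high  rain_mm  rain_mm_plus_high
month                                  
Feb      26      257                283
May      12      163                175
Jun      -2       53                 51
Taking the value at row 'Jun', column 'rain_mm_plus_high' gives 51.

51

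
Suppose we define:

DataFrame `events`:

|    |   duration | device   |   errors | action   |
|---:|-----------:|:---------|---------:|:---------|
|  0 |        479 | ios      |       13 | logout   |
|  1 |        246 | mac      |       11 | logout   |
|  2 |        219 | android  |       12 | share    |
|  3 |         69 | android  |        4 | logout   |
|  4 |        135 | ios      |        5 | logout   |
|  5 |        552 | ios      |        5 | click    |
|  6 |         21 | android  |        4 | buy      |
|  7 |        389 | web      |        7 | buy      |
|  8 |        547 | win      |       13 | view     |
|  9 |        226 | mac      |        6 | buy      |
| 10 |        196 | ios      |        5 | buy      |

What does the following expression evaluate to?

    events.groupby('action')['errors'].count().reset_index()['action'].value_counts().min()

group by action, count of errors:
action
buy       4
click     1
logout    4
share     1
view      1
Name: errors, dtype: int64
reset_index():
   action  errors
0     buy       4
1   click       1
2  logout       4
3   share       1
4    view       1
value_counts of action:
action
buy       1
click     1
logout    1
share     1
view      1
Name: count, dtype: int64
Taking the min of the resulting series gives 1.

1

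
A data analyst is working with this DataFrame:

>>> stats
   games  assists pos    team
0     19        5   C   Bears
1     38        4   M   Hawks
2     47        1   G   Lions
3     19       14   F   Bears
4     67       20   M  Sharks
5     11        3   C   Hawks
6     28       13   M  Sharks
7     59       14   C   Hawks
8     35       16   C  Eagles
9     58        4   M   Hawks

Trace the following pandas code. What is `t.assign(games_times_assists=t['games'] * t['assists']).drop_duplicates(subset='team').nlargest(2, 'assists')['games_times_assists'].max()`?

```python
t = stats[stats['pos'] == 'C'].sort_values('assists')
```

filter rows where pos == 'C':
   games  assists pos    team
0     19        5   C   Bears
5     11        3   C   Hawks
7     59       14   C   Hawks
8     35       16   C  Eagles
sort by assists:
   games  assists pos    team
5     11        3   C   Hawks
0     19        5   C   Bears
7     59       14   C   Hawks
8     35       16   C  Eagles
add column games_times_assists = t['games'] * t['assists']:
   games  assists pos    team  games_times_assists
5     11        3   C   Hawks                   33
0     19        5   C   Bears                   95
7     59       14   C   Hawks                  826
8     35       16   C  Eagles                  560
drop duplicate team (keep=first):
   games  assists pos    team  games_times_assists
5     11        3   C   Hawks                   33
0     19        5   C   Bears                   95
8     35       16   C  Eagles                  560
take 2 rows with largest assists:
   games  assists pos    team  games_times_assists
8     35       16   C  Eagles                  560
0     19        5   C   Bears                   95
Hence 560.

560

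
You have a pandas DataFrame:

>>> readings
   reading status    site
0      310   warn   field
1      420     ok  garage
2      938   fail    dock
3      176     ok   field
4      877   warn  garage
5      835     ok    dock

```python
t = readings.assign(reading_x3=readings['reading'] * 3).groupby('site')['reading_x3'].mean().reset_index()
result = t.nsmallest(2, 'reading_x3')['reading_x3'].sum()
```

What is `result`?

2674.5

add column reading_x3 = readings['reading'] * 3:
   reading status    site  reading_x3
0      310   warn   field         930
1      420     ok  garage        1260
2      938   fail    dock        2814
3      176     ok   field         528
4      877   warn  garage        2631
5      835     ok    dock        2505
group by site, mean of reading_x3:
site
dock      2659.5
field      729.0
garage    1945.5
Name: reading_x3, dtype: float64
reset_index():
     site  reading_x3
0    dock      2659.5
1   field       729.0
2  garage      1945.5
take 2 rows with smallest reading_x3:
     site  reading_x3
1   field       729.0
2  garage      1945.5
Taking the sum of column 'reading_x3' gives 2674.5.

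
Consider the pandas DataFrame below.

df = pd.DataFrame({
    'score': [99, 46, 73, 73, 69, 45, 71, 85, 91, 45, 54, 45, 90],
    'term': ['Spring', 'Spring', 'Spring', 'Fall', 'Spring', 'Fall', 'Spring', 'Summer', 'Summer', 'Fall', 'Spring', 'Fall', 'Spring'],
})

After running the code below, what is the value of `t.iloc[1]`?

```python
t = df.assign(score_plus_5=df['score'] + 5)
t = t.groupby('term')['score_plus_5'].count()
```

add column score_plus_5 = df['score'] + 5:
    score    term  score_plus_5
0      99  Spring           104
1      46  Spring            51
2      73  Spring            78
3      73    Fall            78
4      69  Spring            74
5      45    Fall            50
6      71  Spring            76
7      85  Summer            90
8      91  Summer            96
9      45    Fall            50
10     54  Spring            59
11     45    Fall            50
12     90  Spring            95
group by term, count of score_plus_5:
term
Fall      4
Spring    7
Summer    2
Name: score_plus_5, dtype: int64
value at position 1 → 7

7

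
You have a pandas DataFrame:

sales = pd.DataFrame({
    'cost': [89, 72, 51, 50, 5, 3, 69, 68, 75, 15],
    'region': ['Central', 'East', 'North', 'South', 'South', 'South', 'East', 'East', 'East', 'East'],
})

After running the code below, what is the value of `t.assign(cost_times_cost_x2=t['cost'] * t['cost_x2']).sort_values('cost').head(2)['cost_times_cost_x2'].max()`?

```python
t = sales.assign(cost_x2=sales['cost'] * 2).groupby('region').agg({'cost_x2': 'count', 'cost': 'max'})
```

150

add column cost_x2 = sales['cost'] * 2:
   cost   region  cost_x2
0    89  Central      178
1    72     East      144
2    51    North      102
3    50    South      100
4     5    South       10
5     3    South        6
6    69     East      138
7    68     East      136
8    75     East      150
9    15     East       30
group by region: count(cost_x2), max(cost):
         cost_x2  cost
region                
Central        1    89
East           5    75
North          1    51
South          3    50
add column cost_times_cost_x2 = t['cost'] * t['cost_x2']:
         cost_x2  cost  cost_times_cost_x2
region                                    
Central        1    89                  89
East           5    75                 375
North          1    51                  51
South          3    50                 150
sort by cost:
         cost_x2  cost  cost_times_cost_x2
region                                    
South          3    50                 150
North          1    51                  51
East           5    75                 375
Central        1    89                  89
take first 2 rows:
        cost_x2  cost  cost_times_cost_x2
region                                   
South         3    50                 150
North         1    51                  51
max of column 'cost_times_cost_x2' → 150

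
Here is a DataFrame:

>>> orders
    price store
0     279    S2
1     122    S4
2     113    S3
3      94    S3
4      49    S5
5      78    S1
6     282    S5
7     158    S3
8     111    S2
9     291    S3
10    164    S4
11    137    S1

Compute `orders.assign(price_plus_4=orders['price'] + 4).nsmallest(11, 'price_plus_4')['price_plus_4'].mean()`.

add column price_plus_4 = orders['price'] + 4:
    price store  price_plus_4
0     279    S2           283
1     122    S4           126
2     113    S3           117
3      94    S3            98
4      49    S5            53
5      78    S1            82
6     282    S5           286
7     158    S3           162
8     111    S2           115
9     291    S3           295
10    164    S4           168
11    137    S1           141
take 11 rows with smallest price_plus_4:
    price store  price_plus_4
4      49    S5            53
5      78    S1            82
3      94    S3            98
8     111    S2           115
2     113    S3           117
1     122    S4           126
11    137    S1           141
7     158    S3           162
10    164    S4           168
0     279    S2           283
6     282    S5           286

148.272727273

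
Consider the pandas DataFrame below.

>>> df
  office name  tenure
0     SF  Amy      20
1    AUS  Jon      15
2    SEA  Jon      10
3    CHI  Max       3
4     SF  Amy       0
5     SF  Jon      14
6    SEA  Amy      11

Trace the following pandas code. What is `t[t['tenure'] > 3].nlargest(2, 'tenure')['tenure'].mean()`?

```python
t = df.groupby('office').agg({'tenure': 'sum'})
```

group by office, sum of tenure:
        tenure
office        
AUS         15
CHI          3
SEA         21
SF          34
filter rows where tenure > 3:
        tenure
office        
AUS         15
SEA         21
SF          34
take 2 rows with largest tenure:
        tenure
office        
SF          34
SEA         21
Reading off the mean of column 'tenure', we get 27.5.

27.5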